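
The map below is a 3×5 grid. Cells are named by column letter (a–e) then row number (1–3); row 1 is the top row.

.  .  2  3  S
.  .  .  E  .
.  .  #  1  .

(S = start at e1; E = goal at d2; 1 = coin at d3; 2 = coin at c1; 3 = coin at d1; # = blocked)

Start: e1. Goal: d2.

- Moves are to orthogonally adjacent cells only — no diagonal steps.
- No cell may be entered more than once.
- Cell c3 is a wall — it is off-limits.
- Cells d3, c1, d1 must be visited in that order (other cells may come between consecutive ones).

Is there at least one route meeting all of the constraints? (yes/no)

no

Even ignoring the required order, no revisit-free route from e1 to d2 manages to pass through all of d3, c1, and d1: branching out from e1, every path either misses one of them or, having collected them, can no longer reach d2 without re-entering a cell.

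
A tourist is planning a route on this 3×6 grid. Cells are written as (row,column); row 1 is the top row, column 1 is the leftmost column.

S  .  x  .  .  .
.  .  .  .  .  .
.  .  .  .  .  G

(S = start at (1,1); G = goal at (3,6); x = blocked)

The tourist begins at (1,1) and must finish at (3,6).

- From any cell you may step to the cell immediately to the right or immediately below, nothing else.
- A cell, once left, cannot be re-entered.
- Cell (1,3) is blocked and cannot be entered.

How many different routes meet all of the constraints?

A right/down-only route from (1,1) to (3,6) makes exactly 2 down-moves and 5 right-moves in some order.
With no other constraints that would be C(7,2) = 21 routes.
Subtract routes through each blocked cell (inclusion–exclusion for overlaps): − through (1,3): 10 → 11.
That gives 11 routes.

11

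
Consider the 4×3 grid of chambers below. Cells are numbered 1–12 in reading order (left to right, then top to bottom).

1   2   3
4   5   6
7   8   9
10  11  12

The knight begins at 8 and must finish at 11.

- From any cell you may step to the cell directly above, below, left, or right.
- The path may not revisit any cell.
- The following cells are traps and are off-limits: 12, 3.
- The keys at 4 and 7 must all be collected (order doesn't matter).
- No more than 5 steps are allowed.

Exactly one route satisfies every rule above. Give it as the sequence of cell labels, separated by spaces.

The 5-move cap with required stops at 4, 7 leaves no slack for detours.
Route from 8: up 1 to 5, left 1 to 4, down 2 to 10, right 1 to 11 — 5 moves in all.
Check: all required cells visited; 5 ≤ 5 moves.

8 5 4 7 10 11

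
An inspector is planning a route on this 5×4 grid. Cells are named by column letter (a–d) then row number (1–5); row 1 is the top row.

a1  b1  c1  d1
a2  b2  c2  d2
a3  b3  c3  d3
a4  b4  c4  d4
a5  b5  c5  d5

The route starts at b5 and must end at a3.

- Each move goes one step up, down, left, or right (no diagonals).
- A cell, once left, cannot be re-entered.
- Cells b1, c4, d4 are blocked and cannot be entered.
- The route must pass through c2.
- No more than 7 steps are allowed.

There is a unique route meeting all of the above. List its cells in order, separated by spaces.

The 7-move cap with required stops at c2 leaves no slack for detours.
Route from b5: 2× up (reaching b3), right to c3, up to c2, 2× left (reaching a2), down to a3 — 7 moves in all.
Check: all required cells visited; 7 ≤ 7 moves.

b5 b4 b3 c3 c2 b2 a2 a3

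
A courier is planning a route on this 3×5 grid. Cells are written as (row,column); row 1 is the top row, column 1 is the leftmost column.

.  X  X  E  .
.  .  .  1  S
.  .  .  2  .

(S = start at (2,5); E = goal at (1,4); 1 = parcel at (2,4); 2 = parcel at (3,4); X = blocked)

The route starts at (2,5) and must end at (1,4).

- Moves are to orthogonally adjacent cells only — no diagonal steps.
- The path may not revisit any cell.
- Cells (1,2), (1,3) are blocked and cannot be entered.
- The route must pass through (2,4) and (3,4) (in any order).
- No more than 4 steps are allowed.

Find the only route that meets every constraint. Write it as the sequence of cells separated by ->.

The 4-move cap with required stops at (2,4), (3,4) leaves no slack for detours.
Route from (2,5): down 1 to (3,5), left 1 to (3,4), up 2 to (1,4) — 4 moves in all.
Check: all required cells visited; 4 ≤ 4 moves.

(2,5) -> (3,5) -> (3,4) -> (2,4) -> (1,4)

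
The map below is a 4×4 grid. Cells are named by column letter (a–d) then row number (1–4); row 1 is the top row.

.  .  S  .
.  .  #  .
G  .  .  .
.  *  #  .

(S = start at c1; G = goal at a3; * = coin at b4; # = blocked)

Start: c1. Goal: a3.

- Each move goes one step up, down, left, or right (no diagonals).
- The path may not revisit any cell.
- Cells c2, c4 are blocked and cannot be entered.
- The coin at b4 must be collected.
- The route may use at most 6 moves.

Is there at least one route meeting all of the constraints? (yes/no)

One route that works: c1 → b1 → b2 → b3 → b4 → a4 → a3.

yes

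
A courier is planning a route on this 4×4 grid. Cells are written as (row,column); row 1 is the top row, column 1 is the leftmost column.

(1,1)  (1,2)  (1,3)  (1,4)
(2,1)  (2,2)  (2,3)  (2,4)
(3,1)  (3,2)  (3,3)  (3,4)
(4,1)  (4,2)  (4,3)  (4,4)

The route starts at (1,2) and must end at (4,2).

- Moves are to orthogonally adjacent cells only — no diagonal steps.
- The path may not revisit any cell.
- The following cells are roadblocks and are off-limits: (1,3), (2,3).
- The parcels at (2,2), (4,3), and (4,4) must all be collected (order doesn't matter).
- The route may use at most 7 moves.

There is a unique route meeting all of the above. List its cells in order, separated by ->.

The budget equals the shortest possible length, so every move has to be on a shortest route through the required cells.
Route from (1,2): 2× down (reaching (3,2)), 2× right (reaching (3,4)), down to (4,4), 2× left (reaching (4,2)) — 7 moves in all.
Check: all required cells visited; 7 ≤ 7 moves.

(1,2) -> (2,2) -> (3,2) -> (3,3) -> (3,4) -> (4,4) -> (4,3) -> (4,2)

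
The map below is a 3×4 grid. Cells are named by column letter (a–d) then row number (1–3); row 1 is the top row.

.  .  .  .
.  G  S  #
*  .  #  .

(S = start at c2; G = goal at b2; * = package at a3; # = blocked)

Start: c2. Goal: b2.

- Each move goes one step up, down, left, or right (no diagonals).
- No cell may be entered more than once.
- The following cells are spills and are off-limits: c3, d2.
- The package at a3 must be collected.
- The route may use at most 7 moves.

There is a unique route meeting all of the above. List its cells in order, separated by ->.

Any route must reach a3 and still end at b2 within 7 moves, so the order of the required stops is forced.
Route from c2: up to c1, 2× left (reaching a1), 2× down (reaching a3), right to b3, up to b2 — 7 moves in all.
Check: all required cells visited; 7 ≤ 7 moves.

c2 -> c1 -> b1 -> a1 -> a2 -> a3 -> b3 -> b2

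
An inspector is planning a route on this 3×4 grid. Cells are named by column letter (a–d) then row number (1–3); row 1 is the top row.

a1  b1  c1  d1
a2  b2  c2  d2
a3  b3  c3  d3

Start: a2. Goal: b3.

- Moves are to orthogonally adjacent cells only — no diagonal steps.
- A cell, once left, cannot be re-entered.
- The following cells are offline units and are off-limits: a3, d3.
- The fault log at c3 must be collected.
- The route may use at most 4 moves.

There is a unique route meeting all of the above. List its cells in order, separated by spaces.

a2 b2 c2 c3 b3

The 4-move cap with required stops at c3 leaves no slack for detours.
Route from a2: 2× right (reaching c2), down to c3, left to b3 — 4 moves in all.
Check: all required cells visited; 4 ≤ 4 moves.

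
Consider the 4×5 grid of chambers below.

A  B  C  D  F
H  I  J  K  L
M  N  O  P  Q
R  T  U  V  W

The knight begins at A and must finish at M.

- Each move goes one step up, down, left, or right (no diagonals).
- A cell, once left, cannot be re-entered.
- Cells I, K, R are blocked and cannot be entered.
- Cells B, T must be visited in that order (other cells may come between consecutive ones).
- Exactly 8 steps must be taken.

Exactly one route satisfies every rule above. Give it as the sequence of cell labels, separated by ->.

The waypoints must appear in the order B, T, with no cell reused.
Route from A: right 2 to C, down 3 to U, left 1 to T, up 1 to N, left 1 to M — 8 moves in all.
Check: order respected (B at step 1, T at step 6); 8 moves as required.

A -> B -> C -> J -> O -> U -> T -> N -> M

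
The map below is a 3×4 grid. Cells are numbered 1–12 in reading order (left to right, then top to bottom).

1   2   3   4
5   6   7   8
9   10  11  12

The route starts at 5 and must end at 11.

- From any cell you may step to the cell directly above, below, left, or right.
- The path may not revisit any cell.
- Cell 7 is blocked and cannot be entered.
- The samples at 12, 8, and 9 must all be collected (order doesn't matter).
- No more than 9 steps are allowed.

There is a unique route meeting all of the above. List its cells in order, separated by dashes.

The budget equals the shortest possible length, so every move has to be on a shortest route through the required cells.
Route from 5: down to 9, right to 10, 2× up (reaching 2), 2× right (reaching 4), 2× down (reaching 12), left to 11 — 9 moves in all.
Check: all required cells visited; 9 ≤ 9 moves.

5 - 9 - 10 - 6 - 2 - 3 - 4 - 8 - 12 - 11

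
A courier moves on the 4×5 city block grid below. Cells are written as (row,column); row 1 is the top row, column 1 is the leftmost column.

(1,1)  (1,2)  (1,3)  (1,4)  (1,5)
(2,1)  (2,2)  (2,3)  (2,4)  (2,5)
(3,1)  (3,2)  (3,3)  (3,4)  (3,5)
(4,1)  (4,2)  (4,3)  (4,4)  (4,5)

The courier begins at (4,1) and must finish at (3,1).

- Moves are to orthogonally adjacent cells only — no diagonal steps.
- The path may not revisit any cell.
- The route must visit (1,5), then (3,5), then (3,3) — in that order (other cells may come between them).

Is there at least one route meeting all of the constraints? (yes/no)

no

Ignoring the required order, 126 revisit-free routes from (4,1) to (3,1) pass through all of (1,5), (3,5), and (3,3); the waypoint orders that occur are (3,3) → (3,5) → (1,5) (84); (3,5) → (1,5) → (3,3) (37); (3,5) → (3,3) → (1,5) (5) — never (1,5) → (3,5) → (3,3).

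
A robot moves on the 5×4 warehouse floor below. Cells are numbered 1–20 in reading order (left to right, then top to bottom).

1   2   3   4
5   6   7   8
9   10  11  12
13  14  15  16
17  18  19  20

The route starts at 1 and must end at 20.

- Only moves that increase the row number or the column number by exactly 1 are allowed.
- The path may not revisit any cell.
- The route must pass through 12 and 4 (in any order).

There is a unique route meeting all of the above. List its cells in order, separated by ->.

1 -> 2 -> 3 -> 4 -> 8 -> 12 -> 16 -> 20

Moves only go right or down, so the column and row indices never decrease.
Route from 1: right 3 to 4, down 4 to 20 — 7 moves in all.
Check: all required cells visited.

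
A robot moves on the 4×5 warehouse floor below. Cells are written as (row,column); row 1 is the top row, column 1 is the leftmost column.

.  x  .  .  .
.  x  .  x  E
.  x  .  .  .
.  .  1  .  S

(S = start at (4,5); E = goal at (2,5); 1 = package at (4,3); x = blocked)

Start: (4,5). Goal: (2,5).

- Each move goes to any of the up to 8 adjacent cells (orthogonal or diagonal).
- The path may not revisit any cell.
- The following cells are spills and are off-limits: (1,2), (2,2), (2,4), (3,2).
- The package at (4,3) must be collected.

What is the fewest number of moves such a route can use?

4

Any route passes through (4,3) somewhere between (4,5) and (2,5). Summing Chebyshev distances along the two legs ((4,5) → (4,3) → (2,5)) gives a lower bound of 2 + 2 = 4 moves.
A route of 4 moves achieves this: (4,5) → (4,4) → (4,3) → (3,4) → (2,5).
Since 4 matches the lower bound, it is optimal.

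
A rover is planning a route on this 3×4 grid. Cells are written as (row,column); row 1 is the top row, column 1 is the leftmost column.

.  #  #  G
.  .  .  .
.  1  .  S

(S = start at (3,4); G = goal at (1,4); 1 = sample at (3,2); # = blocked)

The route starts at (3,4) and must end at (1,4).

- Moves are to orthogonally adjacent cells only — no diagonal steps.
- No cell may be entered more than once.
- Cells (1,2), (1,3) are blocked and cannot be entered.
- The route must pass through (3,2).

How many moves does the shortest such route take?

6

Any route passes through (3,2) somewhere between (3,4) and (1,4). Summing Manhattan distances along the two legs ((3,4) → (3,2) → (1,4)) gives a lower bound of 2 + 4 = 6 moves.
A route of 6 moves achieves this: (3,4) → (3,3) → (3,2) → (2,2) → (2,3) → (2,4) → (1,4).
Since 6 matches the lower bound, it is optimal.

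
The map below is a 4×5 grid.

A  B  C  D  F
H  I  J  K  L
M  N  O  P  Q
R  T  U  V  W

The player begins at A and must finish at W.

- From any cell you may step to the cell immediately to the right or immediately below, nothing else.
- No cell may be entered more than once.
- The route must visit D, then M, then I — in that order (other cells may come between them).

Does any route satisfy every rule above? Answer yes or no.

no

M lies to the left of D, so going from D to M would need a leftward move — but moves only go right/down, so D cannot be visited before M.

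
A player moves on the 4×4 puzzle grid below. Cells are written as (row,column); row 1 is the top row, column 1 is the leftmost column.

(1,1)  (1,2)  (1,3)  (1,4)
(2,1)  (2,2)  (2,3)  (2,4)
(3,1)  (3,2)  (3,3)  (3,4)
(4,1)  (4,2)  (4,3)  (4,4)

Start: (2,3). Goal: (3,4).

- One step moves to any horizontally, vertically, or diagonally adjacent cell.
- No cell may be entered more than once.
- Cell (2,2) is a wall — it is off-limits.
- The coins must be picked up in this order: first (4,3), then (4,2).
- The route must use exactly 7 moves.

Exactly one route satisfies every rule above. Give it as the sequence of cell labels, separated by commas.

The waypoints must appear in the order (4,3), (4,2), with no cell reused.
Route from (2,3): up-left 1 to (1,2), down-left 1 to (2,1), down-right 2 to (4,3), left 1 to (4,2), up-right 1 to (3,3), right 1 to (3,4) — 7 moves in all.
Check: order respected ((4,3) at step 4, (4,2) at step 5); 7 moves as required.

(2,3), (1,2), (2,1), (3,2), (4,3), (4,2), (3,3), (3,4)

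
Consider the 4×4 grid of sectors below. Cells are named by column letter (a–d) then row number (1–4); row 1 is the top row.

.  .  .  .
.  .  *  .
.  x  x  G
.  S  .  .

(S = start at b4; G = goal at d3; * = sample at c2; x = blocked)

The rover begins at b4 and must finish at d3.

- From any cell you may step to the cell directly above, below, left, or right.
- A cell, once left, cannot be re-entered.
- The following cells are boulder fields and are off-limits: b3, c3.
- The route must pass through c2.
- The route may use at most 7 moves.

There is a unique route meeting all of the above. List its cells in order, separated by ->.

The budget equals the shortest possible length, so every move has to be on a shortest route through the required cells.
Route from b4: left 1 to a4, up 2 to a2, right 3 to d2, down 1 to d3 — 7 moves in all.
Check: all required cells visited; 7 ≤ 7 moves.

b4 -> a4 -> a3 -> a2 -> b2 -> c2 -> d2 -> d3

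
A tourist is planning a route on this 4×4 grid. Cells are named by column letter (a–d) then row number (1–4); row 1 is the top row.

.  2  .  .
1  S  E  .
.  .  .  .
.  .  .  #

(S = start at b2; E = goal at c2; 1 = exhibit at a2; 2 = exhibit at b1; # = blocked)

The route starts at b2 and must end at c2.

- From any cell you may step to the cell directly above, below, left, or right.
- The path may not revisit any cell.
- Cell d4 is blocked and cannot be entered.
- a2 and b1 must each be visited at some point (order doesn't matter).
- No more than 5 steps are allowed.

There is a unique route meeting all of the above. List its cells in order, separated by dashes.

b2 - a2 - a1 - b1 - c1 - c2

The budget equals the shortest possible length, so every move has to be on a shortest route through the required cells.
Route from b2: left 1 to a2, up 1 to a1, right 2 to c1, down 1 to c2 — 5 moves in all.
Check: all required cells visited; 5 ≤ 5 moves.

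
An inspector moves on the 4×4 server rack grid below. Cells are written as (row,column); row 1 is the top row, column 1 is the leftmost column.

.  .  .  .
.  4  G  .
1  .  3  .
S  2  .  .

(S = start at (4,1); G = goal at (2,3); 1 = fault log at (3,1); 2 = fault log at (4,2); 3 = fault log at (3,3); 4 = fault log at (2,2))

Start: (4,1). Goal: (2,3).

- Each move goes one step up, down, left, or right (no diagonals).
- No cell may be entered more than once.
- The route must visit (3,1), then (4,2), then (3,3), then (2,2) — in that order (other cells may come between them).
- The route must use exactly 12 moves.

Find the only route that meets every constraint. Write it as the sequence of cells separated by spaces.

(4,1) (3,1) (3,2) (4,2) (4,3) (3,3) (3,4) (2,4) (1,4) (1,3) (1,2) (2,2) (2,3)

The waypoints must appear in the order (3,1), (4,2), (3,3), (2,2), with no cell reused.
Route from (4,1): up 1 to (3,1), right 1 to (3,2), down 1 to (4,2), right 1 to (4,3), up 1 to (3,3), right 1 to (3,4), up 2 to (1,4), left 2 to (1,2), down 1 to (2,2), right 1 to (2,3) — 12 moves in all.
Check: order respected (1 at step 1, 2 at step 3, 3 at step 5, 4 at step 11); 12 moves as required.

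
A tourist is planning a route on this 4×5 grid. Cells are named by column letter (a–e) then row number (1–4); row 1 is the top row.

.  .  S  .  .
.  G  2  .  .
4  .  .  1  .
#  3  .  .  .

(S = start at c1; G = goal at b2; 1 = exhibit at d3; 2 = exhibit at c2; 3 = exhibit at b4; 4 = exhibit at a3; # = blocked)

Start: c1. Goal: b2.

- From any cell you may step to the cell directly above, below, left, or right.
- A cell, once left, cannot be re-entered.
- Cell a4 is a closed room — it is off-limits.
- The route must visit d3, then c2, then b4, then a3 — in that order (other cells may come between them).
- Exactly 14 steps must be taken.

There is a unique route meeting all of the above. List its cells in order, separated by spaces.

c1 d1 e1 e2 e3 d3 d2 c2 c3 c4 b4 b3 a3 a2 b2

The waypoints must appear in the order d3, c2, b4, a3, with no cell reused.
Route from c1: right 2 to e1, down 2 to e3, left 1 to d3, up 1 to d2, left 1 to c2, down 2 to c4, left 1 to b4, up 1 to b3, left 1 to a3, up 1 to a2, right 1 to b2 — 14 moves in all.
Check: order respected (1 at step 5, 2 at step 7, 3 at step 10, 4 at step 12); 14 moves as required.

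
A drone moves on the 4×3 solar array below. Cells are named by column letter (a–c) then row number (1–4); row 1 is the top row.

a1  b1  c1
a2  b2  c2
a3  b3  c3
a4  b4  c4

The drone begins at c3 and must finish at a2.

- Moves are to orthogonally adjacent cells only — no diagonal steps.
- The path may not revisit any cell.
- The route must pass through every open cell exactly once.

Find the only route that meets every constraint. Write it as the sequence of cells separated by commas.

Need to visit all 12 open cells exactly once, starting at c3 and ending at a2.
Cell a4 has only two open neighbours (a3 and b4), so the path must pass straight through it: one of those is the cell it's entered from and the other is where it exits.
Route from c3: down 1 to c4, left 2 to a4, up 1 to a3, right 1 to b3, up 1 to b2, right 1 to c2, up 1 to c1, left 2 to a1, down 1 to a2 — 11 moves in all.
Check: all 12 open cells covered.

c3, c4, b4, a4, a3, b3, b2, c2, c1, b1, a1, a2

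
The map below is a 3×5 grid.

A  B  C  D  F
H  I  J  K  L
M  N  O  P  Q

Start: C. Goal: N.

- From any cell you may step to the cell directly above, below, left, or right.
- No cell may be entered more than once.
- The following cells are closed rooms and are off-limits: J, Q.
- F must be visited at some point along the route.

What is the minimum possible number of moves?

7

Any route passes through F somewhere between C and N. Summing Manhattan distances along the two legs (C → F → N) gives a lower bound of 2 + 5 = 7 moves.
A route of 7 moves achieves this: C → D → F → L → K → P → O → N.
Since 7 matches the lower bound, it is optimal.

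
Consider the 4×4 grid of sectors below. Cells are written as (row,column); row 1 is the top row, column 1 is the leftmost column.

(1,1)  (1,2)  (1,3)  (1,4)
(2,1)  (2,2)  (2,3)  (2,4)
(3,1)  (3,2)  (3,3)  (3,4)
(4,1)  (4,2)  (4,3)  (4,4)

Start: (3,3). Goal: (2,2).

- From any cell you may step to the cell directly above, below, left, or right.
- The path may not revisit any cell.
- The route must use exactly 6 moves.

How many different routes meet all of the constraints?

12

Need simple routes of exactly 6 moves from (3,3) to (2,2) (Manhattan distance 2, so 2 moves are spent on a detour and 2 undoing it).
Branch systematically from the start, pruning whenever the remaining move budget drops below the Manhattan distance to (2,2) or differs from it in parity. Grouping the completions by first move — via (2,3): 2; via (4,3): 4; via (3,2): 2; via (3,4): 4 — and summing: 2 + 4 + 2 + 4 = 12.
That gives 12 routes.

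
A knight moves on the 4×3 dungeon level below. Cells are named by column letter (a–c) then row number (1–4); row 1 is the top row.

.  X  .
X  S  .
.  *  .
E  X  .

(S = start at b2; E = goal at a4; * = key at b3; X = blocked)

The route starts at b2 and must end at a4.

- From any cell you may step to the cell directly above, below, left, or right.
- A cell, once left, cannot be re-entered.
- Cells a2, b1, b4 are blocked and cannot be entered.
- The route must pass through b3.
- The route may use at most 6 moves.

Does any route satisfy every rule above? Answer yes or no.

One route that works: b2 → b3 → a3 → a4.

yes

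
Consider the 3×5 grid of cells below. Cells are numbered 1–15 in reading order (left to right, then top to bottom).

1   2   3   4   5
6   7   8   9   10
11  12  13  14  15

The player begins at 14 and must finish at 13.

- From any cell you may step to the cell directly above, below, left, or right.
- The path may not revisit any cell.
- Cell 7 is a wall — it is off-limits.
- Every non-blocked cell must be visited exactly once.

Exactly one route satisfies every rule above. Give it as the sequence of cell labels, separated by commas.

Need to visit all 14 open cells exactly once, starting at 14 and ending at 13.
Route from 14: right to 15, 2× up (reaching 5), left to 4, down to 9, left to 8, up to 3, 2× left (reaching 1), 2× down (reaching 11), 2× right (reaching 13) — 13 moves in all.
Check: all 14 open cells covered.

14, 15, 10, 5, 4, 9, 8, 3, 2, 1, 6, 11, 12, 13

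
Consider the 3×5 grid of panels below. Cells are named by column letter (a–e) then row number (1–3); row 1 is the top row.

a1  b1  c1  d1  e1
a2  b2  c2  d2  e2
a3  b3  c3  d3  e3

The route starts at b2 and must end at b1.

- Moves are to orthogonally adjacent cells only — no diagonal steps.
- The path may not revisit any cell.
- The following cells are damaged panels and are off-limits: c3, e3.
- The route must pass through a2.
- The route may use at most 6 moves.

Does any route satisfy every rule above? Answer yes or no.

yes

One route that works: b2 → a2 → a1 → b1.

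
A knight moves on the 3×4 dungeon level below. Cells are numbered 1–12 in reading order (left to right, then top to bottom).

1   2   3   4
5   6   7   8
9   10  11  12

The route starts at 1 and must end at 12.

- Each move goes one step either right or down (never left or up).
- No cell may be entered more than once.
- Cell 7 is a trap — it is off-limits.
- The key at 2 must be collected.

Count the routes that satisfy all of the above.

A right/down-only route from 1 to 12 makes exactly 2 down-moves and 3 right-moves in some order.
With no other constraints that would be C(5,2) = 10 routes.
Split at 2 and multiply the segment counts (each segment already excludes blocked cells): 1→2: 1; 2→12: 2; product = 2.
That gives 2 routes.

2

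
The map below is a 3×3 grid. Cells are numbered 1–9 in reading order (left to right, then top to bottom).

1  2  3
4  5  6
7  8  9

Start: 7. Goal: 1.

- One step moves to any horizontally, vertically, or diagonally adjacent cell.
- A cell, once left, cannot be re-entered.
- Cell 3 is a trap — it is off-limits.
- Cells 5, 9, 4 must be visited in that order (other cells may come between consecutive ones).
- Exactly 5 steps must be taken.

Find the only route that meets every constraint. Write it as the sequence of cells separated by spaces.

The waypoints must appear in the order 5, 9, 4, with no cell reused.
Route from 7: up-right to 5, down-right to 9, left to 8, up-left to 4, up to 1 — 5 moves in all.
Check: order respected (5 at step 1, 9 at step 2, 4 at step 4); 5 moves as required.

7 5 9 8 4 1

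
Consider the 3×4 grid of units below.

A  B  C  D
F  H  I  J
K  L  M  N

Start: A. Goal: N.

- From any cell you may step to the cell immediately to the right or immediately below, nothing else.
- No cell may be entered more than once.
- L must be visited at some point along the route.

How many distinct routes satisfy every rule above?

A right/down-only route from A to N makes exactly 2 down-moves and 3 right-moves in some order.
With no other constraints that would be C(5,2) = 10 routes.
Split at L and multiply the segment counts: A→L: 3; L→N: 1; product = 3.
That gives 3 routes.

3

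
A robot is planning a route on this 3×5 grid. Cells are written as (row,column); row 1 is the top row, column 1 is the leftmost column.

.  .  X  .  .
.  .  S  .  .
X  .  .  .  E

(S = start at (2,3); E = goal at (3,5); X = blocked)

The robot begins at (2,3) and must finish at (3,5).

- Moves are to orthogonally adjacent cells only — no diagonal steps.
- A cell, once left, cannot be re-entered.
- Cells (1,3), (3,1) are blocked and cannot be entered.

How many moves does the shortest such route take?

The Manhattan distance from (2,3) to (3,5) is |2−3| + |3−5| = 3, so at least 3 moves are needed.
A route of 3 moves achieves this: (2,3) → (3,3) → (3,4) → (3,5).
Since 3 matches the lower bound, it is optimal.

3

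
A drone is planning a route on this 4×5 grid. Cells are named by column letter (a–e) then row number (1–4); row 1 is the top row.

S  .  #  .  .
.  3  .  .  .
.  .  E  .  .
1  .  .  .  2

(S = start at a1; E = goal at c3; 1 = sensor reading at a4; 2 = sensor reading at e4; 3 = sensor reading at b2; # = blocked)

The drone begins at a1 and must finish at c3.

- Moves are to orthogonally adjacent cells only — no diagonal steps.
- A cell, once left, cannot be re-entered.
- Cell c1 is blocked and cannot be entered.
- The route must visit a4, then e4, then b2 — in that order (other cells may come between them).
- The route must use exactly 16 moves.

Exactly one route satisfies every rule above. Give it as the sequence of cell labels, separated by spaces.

The waypoints must appear in the order a4, e4, b2, with no cell reused.
Route from a1: 3× down (reaching a4), 4× right (reaching e4), 3× up (reaching e1), left to d1, down to d2, 2× left (reaching b2), down to b3, right to c3 — 16 moves in all.
Check: order respected (1 at step 3, 2 at step 7, 3 at step 14); 16 moves as required.

a1 a2 a3 a4 b4 c4 d4 e4 e3 e2 e1 d1 d2 c2 b2 b3 c3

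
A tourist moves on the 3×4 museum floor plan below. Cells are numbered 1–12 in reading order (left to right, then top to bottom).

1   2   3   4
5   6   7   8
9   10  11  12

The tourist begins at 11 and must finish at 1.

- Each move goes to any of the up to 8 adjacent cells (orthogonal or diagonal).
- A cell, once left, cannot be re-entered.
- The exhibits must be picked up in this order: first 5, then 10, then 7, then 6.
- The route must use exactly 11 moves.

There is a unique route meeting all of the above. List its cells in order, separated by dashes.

11 - 12 - 8 - 4 - 3 - 2 - 5 - 9 - 10 - 7 - 6 - 1

The waypoints must appear in the order 5, 10, 7, 6, with no cell reused.
Route from 11: right 1 to 12, up 2 to 4, left 2 to 2, down-left 1 to 5, down 1 to 9, right 1 to 10, up-right 1 to 7, left 1 to 6, up-left 1 to 1 — 11 moves in all.
Check: order respected (5 at step 6, 10 at step 8, 7 at step 9, 6 at step 10); 11 moves as required.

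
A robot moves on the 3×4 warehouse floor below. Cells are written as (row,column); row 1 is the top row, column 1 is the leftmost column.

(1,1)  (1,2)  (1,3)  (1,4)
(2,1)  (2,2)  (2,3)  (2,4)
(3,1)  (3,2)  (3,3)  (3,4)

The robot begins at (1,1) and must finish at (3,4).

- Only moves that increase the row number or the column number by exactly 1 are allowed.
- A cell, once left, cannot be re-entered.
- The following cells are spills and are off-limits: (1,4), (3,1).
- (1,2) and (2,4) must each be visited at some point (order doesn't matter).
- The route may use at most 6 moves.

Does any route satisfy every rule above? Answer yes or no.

yes

One route that works: (1,1) → (1,2) → (2,2) → (2,3) → (2,4) → (3,4).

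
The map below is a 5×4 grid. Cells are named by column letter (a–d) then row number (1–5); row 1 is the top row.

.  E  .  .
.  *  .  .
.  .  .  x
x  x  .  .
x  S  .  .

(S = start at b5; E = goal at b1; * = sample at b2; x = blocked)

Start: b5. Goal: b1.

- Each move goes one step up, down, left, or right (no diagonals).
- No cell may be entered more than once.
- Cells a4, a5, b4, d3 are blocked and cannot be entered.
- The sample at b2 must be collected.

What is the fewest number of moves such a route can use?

Any route passes through b2 somewhere between b5 and b1. Summing Manhattan distances along the two legs (b5 → b2 → b1) gives a lower bound of 3 + 1 = 4 moves.
That bound ignores the blocked cells. Measuring each leg by the fewest moves that actually steer around them (b5→b2: 5; b2→b1: 1) raises the lower bound to 6.
A route of 6 moves exists: b5 → c5 → c4 → c3 → c2 → b2 → b1.
Since 6 matches that lower bound, it is optimal.

6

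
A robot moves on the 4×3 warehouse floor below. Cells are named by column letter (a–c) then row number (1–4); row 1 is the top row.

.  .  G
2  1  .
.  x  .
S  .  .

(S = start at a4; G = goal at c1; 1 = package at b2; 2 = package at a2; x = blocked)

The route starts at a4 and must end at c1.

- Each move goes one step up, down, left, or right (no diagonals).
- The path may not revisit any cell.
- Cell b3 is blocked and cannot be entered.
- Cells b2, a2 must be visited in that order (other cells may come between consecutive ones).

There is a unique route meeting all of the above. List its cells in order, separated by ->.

The waypoints must appear in the order b2, a2, with no cell reused.
Route from a4: 2× right (reaching c4), 2× up (reaching c2), 2× left (reaching a2), up to a1, 2× right (reaching c1) — 9 moves in all.
Check: order respected (1 at step 5, 2 at step 6).

a4 -> b4 -> c4 -> c3 -> c2 -> b2 -> a2 -> a1 -> b1 -> c1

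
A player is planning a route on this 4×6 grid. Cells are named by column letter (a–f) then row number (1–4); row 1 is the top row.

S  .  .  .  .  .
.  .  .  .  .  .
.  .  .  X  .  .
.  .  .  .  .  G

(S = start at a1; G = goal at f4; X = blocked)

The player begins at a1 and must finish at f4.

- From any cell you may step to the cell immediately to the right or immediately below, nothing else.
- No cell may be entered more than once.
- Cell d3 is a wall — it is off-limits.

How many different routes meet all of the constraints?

26

A right/down-only route from a1 to f4 makes exactly 3 down-moves and 5 right-moves in some order.
With no other constraints that would be C(8,3) = 56 routes.
Subtract routes through each blocked cell (inclusion–exclusion for overlaps): − through d3: 30 → 26.
That gives 26 routes.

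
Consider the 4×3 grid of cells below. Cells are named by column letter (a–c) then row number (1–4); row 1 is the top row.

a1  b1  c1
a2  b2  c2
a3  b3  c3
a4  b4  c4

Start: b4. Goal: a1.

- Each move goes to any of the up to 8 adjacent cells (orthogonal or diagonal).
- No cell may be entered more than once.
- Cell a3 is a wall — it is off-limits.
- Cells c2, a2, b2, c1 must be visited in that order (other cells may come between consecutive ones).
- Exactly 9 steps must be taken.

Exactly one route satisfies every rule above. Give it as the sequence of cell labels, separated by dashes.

The waypoints must appear in the order c2, a2, b2, c1, with no cell reused.
Route from b4: right to c4, 2× up (reaching c2), down-left to b3, up-left to a2, right to b2, up-right to c1, 2× left (reaching a1) — 9 moves in all.
Check: order respected (c2 at step 3, a2 at step 5, b2 at step 6, c1 at step 7); 9 moves as required.

b4 - c4 - c3 - c2 - b3 - a2 - b2 - c1 - b1 - a1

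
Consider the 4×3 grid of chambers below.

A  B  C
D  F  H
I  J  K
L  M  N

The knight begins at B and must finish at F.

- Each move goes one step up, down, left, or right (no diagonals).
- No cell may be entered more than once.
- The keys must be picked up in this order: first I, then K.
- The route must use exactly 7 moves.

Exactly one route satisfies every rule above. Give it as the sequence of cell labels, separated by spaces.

B A D I J K H F

The waypoints must appear in the order I, K, with no cell reused.
Route from B: left 1 to A, down 2 to I, right 2 to K, up 1 to H, left 1 to F — 7 moves in all.
Check: order respected (I at step 3, K at step 5); 7 moves as required.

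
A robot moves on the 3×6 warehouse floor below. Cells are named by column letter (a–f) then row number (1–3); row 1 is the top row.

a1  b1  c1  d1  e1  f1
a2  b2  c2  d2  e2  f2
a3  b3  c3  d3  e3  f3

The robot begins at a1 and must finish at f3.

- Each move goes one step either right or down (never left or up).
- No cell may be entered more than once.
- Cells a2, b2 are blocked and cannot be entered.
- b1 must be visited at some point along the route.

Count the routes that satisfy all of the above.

A right/down-only route from a1 to f3 makes exactly 2 down-moves and 5 right-moves in some order.
With no other constraints that would be C(7,2) = 21 routes.
Split at b1 and multiply the segment counts (each segment already excludes blocked cells): a1→b1: 1; b1→f3: 10; product = 10.
That gives 10 routes.

10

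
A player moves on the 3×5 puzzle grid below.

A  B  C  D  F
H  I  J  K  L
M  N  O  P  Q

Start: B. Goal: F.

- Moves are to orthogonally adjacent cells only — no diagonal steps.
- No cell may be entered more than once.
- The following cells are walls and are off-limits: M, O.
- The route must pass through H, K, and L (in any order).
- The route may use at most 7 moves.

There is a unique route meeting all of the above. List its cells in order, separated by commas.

B, A, H, I, J, K, L, F

Any route must reach H, K, and L and still end at F within 7 moves, so the order of the required stops is forced.
Route from B: left to A, down to H, 4× right (reaching L), up to F — 7 moves in all.
Check: all required cells visited; 7 ≤ 7 moves.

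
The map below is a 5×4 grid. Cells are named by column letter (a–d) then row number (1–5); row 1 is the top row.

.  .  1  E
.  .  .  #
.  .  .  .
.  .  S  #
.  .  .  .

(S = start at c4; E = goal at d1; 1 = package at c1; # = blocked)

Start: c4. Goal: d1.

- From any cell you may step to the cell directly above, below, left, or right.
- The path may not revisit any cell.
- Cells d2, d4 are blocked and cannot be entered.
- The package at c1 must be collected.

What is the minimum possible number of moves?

Any route passes through c1 somewhere between c4 and d1. Summing Manhattan distances along the two legs (c4 → c1 → d1) gives a lower bound of 3 + 1 = 4 moves.
A route of 4 moves achieves this: c4 → c3 → c2 → c1 → d1.
Since 4 matches the lower bound, it is optimal.

4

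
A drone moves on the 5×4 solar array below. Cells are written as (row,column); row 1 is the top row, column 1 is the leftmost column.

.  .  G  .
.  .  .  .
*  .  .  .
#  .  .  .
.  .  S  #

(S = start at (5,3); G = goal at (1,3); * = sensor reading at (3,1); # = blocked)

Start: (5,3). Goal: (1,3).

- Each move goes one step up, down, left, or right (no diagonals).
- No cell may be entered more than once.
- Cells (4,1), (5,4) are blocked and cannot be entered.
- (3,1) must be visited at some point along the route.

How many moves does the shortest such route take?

8

Any route passes through (3,1) somewhere between (5,3) and (1,3). Summing Manhattan distances along the two legs ((5,3) → (3,1) → (1,3)) gives a lower bound of 4 + 4 = 8 moves.
A route of 8 moves achieves this: (5,3) → (4,3) → (3,3) → (3,2) → (3,1) → (2,1) → (1,1) → (1,2) → (1,3).
Since 8 matches the lower bound, it is optimal.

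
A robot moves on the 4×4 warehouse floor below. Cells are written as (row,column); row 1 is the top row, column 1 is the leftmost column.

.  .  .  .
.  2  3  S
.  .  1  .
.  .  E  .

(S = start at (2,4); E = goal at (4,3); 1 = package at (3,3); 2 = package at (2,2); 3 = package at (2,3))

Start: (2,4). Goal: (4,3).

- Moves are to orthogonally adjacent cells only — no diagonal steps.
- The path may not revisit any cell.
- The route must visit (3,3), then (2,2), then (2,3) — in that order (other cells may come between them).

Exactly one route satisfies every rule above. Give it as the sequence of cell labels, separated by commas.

The waypoints must appear in the order (3,3), (2,2), (2,3), with no cell reused.
Route from (2,4): down 1 to (3,4), left 2 to (3,2), up 1 to (2,2), right 1 to (2,3), up 1 to (1,3), left 2 to (1,1), down 3 to (4,1), right 2 to (4,3) — 13 moves in all.
Check: order respected (1 at step 2, 2 at step 4, 3 at step 5).

(2,4), (3,4), (3,3), (3,2), (2,2), (2,3), (1,3), (1,2), (1,1), (2,1), (3,1), (4,1), (4,2), (4,3)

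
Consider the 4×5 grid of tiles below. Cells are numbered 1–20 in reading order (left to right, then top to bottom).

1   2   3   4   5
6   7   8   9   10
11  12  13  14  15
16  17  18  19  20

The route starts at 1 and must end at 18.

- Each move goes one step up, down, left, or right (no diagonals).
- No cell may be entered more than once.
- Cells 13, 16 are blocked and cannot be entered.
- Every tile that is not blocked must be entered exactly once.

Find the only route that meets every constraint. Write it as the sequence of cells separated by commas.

Need to visit all 18 open cells exactly once, starting at 1 and ending at 18.
Cell 20 has only two open neighbours (15 and 19), so the path must pass straight through it: one of those is the cell it's entered from and the other is where it exits.
Route from 1: 4× right (reaching 5), 3× down (reaching 20), left to 19, 2× up (reaching 9), 3× left (reaching 6), down to 11, right to 12, down to 17, right to 18 — 17 moves in all.
Check: all 18 open cells covered.

1, 2, 3, 4, 5, 10, 15, 20, 19, 14, 9, 8, 7, 6, 11, 12, 17, 18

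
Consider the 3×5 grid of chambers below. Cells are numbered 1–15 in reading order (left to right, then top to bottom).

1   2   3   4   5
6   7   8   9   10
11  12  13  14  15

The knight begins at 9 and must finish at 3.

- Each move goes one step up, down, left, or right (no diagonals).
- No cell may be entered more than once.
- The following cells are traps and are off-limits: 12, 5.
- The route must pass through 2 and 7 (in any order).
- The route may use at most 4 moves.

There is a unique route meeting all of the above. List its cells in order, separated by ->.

The budget equals the shortest possible length, so every move has to be on a shortest route through the required cells.
Route from 9: left 2 to 7, up 1 to 2, right 1 to 3 — 4 moves in all.
Check: all required cells visited; 4 ≤ 4 moves.

9 -> 8 -> 7 -> 2 -> 3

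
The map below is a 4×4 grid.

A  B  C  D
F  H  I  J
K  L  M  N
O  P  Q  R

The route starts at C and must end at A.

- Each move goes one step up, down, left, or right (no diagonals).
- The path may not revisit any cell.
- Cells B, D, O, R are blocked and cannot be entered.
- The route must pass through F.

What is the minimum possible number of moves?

4

Any route passes through F somewhere between C and A. Summing Manhattan distances along the two legs (C → F → A) gives a lower bound of 3 + 1 = 4 moves.
A route of 4 moves achieves this: C → I → H → F → A.
Since 4 matches the lower bound, it is optimal.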